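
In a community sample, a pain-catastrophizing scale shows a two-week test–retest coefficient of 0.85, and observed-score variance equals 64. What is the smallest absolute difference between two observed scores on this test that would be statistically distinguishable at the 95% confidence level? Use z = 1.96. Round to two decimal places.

8.59

SD = √64 ≈ 8.000
SEM = 8.000 × √(1 − 0.850) = 8.000 × √0.150 ≈ 8.000 × 0.387 ≈ 3.098
SE_diff = SEM × √2 ≈ 3.098 × 1.414 ≈ 4.382
Minimum reliable difference = 1.96 × SE_diff ≈ 1.96 × 4.382 ≈ 8.588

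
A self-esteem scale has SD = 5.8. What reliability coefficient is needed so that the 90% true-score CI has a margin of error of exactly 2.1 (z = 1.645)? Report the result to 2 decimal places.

SEM needed = half-width / z = 2.1/1.645 ≈ 1.277
Required reliability = 1 − (SEM/SD)² = 1 − 0.048 ≈ 0.952

0.95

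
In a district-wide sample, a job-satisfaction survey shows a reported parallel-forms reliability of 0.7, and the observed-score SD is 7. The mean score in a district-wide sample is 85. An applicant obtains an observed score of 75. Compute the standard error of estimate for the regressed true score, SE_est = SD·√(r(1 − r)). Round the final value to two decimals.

3.21

SE_est = SD · √(r(1 − r)) = 7.0000 · √0.2100 ≈ 7.0000 · 0.4583 ≈ 3.2078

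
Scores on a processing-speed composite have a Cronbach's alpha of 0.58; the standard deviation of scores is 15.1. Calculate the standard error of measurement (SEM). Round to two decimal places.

9.79

SEM = 15.1000*√(1 − 0.5800) ≈ 9.7859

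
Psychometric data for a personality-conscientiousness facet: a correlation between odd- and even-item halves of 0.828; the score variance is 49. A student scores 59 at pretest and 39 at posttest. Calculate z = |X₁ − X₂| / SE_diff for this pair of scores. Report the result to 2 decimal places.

σ = 49^(1/2) = 7.0000
Full-length reliability (Spearman-Brown) = 2(0.828)/(1+0.828) ≈ 0.9059
SEM = 7.0000 * √(1 − 0.9059) = 7.0000 * √0.0941 ≈ 7.0000 * 0.3067 ≈ 2.1472
Standard error of the difference = 2.1472·√2 ≈ 3.0366
z = 20 / 3.0366 ≈ 6.5863

6.59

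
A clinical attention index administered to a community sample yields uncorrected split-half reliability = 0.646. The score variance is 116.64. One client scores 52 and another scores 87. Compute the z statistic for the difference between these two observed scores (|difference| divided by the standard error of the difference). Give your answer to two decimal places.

σ = 116.64^(1/2) = 10.800
r_full = 2·0.646 / (1 + 0.646) ≃ 0.785
The standard error of measurement is 10.800*√(1 − 0.785) ≃ 10.800*0.464 ≃ 5.009.
SE_diff = SEM * √2 ≃ 5.009 * 1.414 ≃ 7.083
z = 35 / 7.083 ≃ 4.941

4.94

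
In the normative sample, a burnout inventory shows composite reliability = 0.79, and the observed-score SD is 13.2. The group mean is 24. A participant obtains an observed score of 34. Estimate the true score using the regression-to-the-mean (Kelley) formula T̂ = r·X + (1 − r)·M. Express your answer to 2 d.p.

31.90

T̂ = 0.790(34) + 0.210(24) ≈ 31.900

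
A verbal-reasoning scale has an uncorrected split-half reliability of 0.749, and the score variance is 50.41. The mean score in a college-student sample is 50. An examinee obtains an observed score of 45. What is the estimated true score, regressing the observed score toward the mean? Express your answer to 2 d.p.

Full-length reliability (Spearman-Brown) = 2(0.749)/(1+0.749) ≃ 0.85649
T̂ = r·X + (1 − r)·M = 0.85649×45 + 0.14351×50 ≃ 38.54202 + 7.17553 ≃ 45.71755

45.72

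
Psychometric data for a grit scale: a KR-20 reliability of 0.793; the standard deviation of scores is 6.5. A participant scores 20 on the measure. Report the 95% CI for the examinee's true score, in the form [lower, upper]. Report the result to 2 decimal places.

[14.20, 25.80]

SEM = 6.50000·√(1 − 0.79300) ≈ 2.95732
Half-width = 1.96·2.95732 ≈ 5.79635
CI = 20 ± 5.79635 → [14.20365, 25.79635]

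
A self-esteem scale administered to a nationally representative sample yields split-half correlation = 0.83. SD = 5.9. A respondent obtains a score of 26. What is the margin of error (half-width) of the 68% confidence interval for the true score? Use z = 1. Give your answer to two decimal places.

1.80

Full-length reliability (Spearman-Brown) = 2(0.83)/(1+0.83) ≈ 0.90710
SEM = 5.90000*√(1 − 0.90710) ≈ 1.79825
1 * SEM ≈ 1.79825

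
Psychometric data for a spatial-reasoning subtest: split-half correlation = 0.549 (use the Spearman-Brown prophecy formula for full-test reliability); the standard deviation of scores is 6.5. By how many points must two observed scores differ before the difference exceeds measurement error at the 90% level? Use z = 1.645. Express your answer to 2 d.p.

8.16

Spearman-Brown: r = 2(0.549) / (1 + 0.549) = 1.0980 / 1.5490 ≈ 0.7088
SEM = 6.5000*√(1 − 0.7088) ≈ 3.5073
Standard error of the difference = 3.5073·√2 ≈ 4.9601
Minimum reliable difference = 1.645 * SE_diff ≈ 1.645 * 4.9601 ≈ 8.1594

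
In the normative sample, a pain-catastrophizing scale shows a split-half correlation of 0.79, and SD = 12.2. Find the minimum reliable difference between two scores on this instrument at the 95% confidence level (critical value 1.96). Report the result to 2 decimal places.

11.58

r_full = 2·0.79 / (1 + 0.79) ≃ 0.883
SEM = 12.200 * √(1 − 0.883) = 12.200 * √0.117 ≃ 12.200 * 0.343 ≃ 4.179
SE_diff = √2 * SEM ≃ 5.910
Minimum reliable difference = 1.96 * SE_diff ≃ 1.96 * 5.910 ≃ 11.583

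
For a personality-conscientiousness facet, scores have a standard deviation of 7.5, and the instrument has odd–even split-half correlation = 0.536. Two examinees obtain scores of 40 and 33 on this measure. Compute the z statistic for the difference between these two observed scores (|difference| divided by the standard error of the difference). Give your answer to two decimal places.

r_full = 2·0.536 / (1 + 0.536) ≈ 0.6979
SEM = 7.5000*√(1 − 0.6979) ≈ 4.1222
Standard error of the difference = 4.1222·√2 ≈ 5.8296
z = 7 / 5.8296 ≈ 1.2008

1.20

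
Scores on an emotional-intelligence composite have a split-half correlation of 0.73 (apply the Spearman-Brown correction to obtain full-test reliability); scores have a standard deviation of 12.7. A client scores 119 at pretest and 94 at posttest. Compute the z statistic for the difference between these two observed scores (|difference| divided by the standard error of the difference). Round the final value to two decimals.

r_full = 2·0.73 / (1 + 0.73) ≈ 0.844
SEM = 12.700*√(1 − 0.844) ≈ 5.017
Standard error of the difference = 5.017·√2 ≈ 7.095
z = |119 − 94| / 7.095 = 25 / 7.095 ≈ 3.523

3.52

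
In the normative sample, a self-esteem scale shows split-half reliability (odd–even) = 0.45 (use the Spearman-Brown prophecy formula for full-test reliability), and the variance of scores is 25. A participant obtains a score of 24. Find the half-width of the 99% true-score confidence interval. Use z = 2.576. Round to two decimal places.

7.93

SD = √25 = 5.000
Spearman-Brown: r = 2(0.45) / (1 + 0.45) = 0.900 / 1.450 ≈ 0.621
SEM = 5.000 × √(1 − 0.621) = 5.000 × √0.379 ≈ 5.000 × 0.616 ≈ 3.079
Half-width = 2.576×3.079 ≈ 7.933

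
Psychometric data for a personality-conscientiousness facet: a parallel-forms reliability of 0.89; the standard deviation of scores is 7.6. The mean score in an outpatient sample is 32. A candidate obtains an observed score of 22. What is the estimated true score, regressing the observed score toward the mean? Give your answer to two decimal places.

23.10

Estimated true score = 0.890×22 + (1 − 0.890)×32 ≈ 23.100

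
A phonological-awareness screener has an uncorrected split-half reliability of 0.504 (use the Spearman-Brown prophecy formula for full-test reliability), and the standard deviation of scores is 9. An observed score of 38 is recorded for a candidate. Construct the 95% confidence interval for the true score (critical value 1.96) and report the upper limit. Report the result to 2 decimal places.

48.13

Spearman-Brown: r = 2(0.504) / (1 + 0.504) = 1.008 / 1.504 ≈ 0.670
The standard error of measurement is 9.000*√(1 − 0.670) ≈ 9.000*0.574 ≈ 5.168.
Margin = 1.96 * 5.168 ≈ 10.130
Upper bound: 38 + 10.130 = 48.130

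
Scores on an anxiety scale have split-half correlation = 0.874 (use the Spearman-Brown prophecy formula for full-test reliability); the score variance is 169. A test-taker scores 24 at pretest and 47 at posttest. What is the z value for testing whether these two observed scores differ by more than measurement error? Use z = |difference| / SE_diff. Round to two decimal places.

4.82

σ = 169^(1/2) = 13.00000
Full-length reliability (Spearman-Brown) = 2(0.874)/(1+0.874) ≈ 0.93276
The standard error of measurement is 13.00000×√(1 − 0.93276) ≈ 13.00000×0.25930 ≈ 3.37088.
SE_diff = SEM × √2 ≈ 3.37088 × 1.41421 ≈ 4.76715
z = 23 / 4.76715 ≈ 4.82469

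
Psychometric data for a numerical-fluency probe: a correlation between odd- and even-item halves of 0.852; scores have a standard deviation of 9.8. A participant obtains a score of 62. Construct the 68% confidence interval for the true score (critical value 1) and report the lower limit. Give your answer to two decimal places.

59.23

Spearman-Brown: r = 2(0.852) / (1 + 0.852) = 1.704 / 1.852 ≈ 0.920
The standard error of measurement is 9.800×√(1 − 0.920) ≈ 9.800×0.283 ≈ 2.770.
Half-width = 1×2.770 ≈ 2.770
Lower bound: 62 − 2.770 = 59.230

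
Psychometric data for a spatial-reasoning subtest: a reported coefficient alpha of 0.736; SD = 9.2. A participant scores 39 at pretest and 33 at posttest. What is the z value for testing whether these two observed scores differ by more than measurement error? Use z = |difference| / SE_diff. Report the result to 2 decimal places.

0.90

The standard error of measurement is 9.200·√(1 − 0.736) ≈ 9.200·0.514 ≈ 4.727.
Standard error of the difference = 4.727·√2 ≈ 6.685
z = 6 / 6.685 ≈ 0.898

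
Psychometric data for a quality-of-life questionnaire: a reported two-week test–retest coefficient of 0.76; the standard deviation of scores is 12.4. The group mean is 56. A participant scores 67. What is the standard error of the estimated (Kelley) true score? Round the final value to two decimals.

5.30

SE_est = SD × √(r(1 − r)) = 12.400 × √0.182 ≈ 12.400 × 0.427 ≈ 5.296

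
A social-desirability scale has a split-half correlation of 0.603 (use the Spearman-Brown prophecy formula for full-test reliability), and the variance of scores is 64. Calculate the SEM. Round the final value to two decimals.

SD = √64 ≈ 8.000
r_full = 2·0.603 / (1 + 0.603) ≈ 0.752
SEM = 8.000*√(1 − 0.752) ≈ 3.981

3.98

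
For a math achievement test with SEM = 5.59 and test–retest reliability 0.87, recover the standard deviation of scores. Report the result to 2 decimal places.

SD = 5.59 / √(1 − 0.87) ≃ 15.504

15.50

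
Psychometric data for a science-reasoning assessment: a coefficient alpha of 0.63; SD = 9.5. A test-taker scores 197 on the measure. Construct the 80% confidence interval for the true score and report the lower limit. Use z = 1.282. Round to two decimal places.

189.59

SEM = 9.5000×√(1 − 0.6300) ≃ 5.7786
Half-width = 1.282×5.7786 ≃ 7.4082
Lower limit = 197 − 7.4082 ≃ 189.5918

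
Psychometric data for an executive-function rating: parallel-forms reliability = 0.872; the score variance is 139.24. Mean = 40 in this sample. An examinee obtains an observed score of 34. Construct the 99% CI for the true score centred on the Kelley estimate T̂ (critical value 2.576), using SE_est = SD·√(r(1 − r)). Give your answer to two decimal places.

SD = √139.24 ≃ 11.800
T̂ = 0.872(34) + 0.128(40) ≃ 34.768
SE_est = 11.800·√[r(1 − r)] ≃ 3.942
99% CI: 34.768 ± 10.155 ≃ (24.613, 44.923)

[24.61, 44.92]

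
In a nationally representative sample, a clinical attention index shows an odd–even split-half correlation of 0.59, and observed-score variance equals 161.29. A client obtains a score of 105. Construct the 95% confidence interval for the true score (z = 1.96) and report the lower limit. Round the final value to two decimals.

92.36

SD = √161.29 ≈ 12.70000
Full-length reliability (Spearman-Brown) = 2(0.59)/(1+0.59) ≈ 0.74214
The standard error of measurement is 12.70000×√(1 − 0.74214) ≈ 12.70000×0.50780 ≈ 6.44907.
Margin = 1.96 × 6.44907 ≈ 12.64018
Lower bound: 105 − 12.64018 = 92.35982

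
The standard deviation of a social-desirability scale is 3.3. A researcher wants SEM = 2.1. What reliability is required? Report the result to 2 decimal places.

0.60

r = 1 − (2.1000/3.3)² ≈ 1 − 0.4050 ≈ 0.5950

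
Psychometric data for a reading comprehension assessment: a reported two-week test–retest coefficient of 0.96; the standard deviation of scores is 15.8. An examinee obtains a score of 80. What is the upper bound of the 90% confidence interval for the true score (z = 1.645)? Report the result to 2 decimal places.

85.20

SEM = 15.800*√(1 − 0.960) ≃ 3.160
Half-width = 1.645*3.160 ≃ 5.198
Upper bound: 80 + 5.198 = 85.198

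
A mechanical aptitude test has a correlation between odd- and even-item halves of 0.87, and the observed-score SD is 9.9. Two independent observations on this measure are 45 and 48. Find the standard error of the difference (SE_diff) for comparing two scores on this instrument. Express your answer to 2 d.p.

Spearman-Brown: r = 2(0.87) / (1 + 0.87) = 1.74000 / 1.87000 ≈ 0.93048
SEM = 9.90000 · √(1 − 0.93048) = 9.90000 · √0.06952 ≈ 9.90000 · 0.26366 ≈ 2.61027
SE_diff = SEM · √2 ≈ 2.61027 · 1.41421 ≈ 3.69148

3.69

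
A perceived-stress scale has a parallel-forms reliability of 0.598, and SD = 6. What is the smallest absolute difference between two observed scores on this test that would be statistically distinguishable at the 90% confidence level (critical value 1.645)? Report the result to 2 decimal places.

SEM = 6.0000 · √(1 − 0.5980) = 6.0000 · √0.4020 ≈ 6.0000 · 0.6340 ≈ 3.8042
Standard error of the difference = 3.8042·√2 ≈ 5.3800
Smallest detectable difference = 1.645·5.3800 ≈ 8.8500

8.85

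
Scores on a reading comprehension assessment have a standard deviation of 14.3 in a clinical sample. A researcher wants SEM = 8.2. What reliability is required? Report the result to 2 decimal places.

r = 1 − (SEM / SD)² = 1 − (8.2000 / 14.3)² ≈ 1 − 0.3288 ≈ 0.6712

0.67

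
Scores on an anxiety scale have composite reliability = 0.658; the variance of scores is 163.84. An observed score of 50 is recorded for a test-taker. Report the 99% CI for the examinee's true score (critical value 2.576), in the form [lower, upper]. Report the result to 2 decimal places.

[30.72, 69.28]

σ = 163.84^(1/2) = 12.800
SEM = 12.800 × √(1 − 0.658) = 12.800 × √0.342 ≃ 12.800 × 0.585 ≃ 7.486
2.576 × SEM ≃ 19.283
CI = 50 ± 19.283 → [30.717, 69.283]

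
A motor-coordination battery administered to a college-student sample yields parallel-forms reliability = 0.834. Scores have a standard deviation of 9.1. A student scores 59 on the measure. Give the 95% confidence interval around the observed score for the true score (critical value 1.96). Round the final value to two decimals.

[51.73, 66.27]

SEM = 9.1000*√(1 − 0.8340) ≈ 3.7076
1.96 * SEM ≈ 7.2669
CI = 59 ± 7.2669 → [51.7331, 66.2669]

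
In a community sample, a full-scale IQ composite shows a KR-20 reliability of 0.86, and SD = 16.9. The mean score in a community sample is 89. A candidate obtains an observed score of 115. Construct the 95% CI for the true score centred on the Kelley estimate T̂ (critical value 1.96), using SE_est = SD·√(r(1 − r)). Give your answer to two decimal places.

[99.87, 122.85]

Estimated true score = 0.860·115 + (1 − 0.860)·89 ≈ 111.360
SE_est = 16.900·√[r(1 − r)] ≈ 5.864
95% CI: 111.360 ± 11.494 ≈ (99.866, 122.854)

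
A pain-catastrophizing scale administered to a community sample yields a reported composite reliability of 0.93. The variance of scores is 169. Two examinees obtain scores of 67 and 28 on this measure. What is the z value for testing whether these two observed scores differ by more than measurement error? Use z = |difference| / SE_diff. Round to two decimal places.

8.02

SD = √169 = 13.0000
SEM = 13.0000*√(1 − 0.9300) ≈ 3.4395
SE_diff = √2 * SEM ≈ 4.8642
z = |67 − 28| / 4.8642 = 39 / 4.8642 ≈ 8.0178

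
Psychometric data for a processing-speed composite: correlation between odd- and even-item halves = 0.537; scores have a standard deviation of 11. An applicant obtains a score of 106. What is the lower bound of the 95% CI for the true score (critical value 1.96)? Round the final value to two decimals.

94.17

Spearman-Brown: r = 2(0.537) / (1 + 0.537) = 1.074 / 1.537 ≈ 0.699
SEM = 11.000 * √(1 − 0.699) = 11.000 * √0.301 ≈ 11.000 * 0.549 ≈ 6.037
Half-width = 1.96*6.037 ≈ 11.833
Lower bound: 106 − 11.833 = 94.167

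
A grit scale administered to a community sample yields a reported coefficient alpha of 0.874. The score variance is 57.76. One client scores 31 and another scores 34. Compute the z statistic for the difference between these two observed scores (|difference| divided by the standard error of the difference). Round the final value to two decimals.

SD = √57.76 = 7.6000
SEM = 7.6000 × √(1 − 0.8740) = 7.6000 × √0.1260 ≃ 7.6000 × 0.3550 ≃ 2.6977
Standard error of the difference = 2.6977·√2 ≃ 3.8152
z = |31 − 34| / 3.8152 = 3 / 3.8152 ≃ 0.7863

0.79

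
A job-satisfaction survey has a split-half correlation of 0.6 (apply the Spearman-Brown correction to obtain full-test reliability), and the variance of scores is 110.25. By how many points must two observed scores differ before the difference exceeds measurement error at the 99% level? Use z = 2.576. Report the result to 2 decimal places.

σ = 110.25^(1/2) = 10.500
r_full = 2·0.6 / (1 + 0.6) ≈ 0.750
SEM = 10.500×√(1 − 0.750) ≈ 5.250
Standard error of the difference = 5.250·√2 ≈ 7.425
Minimum reliable difference = 2.576 × SE_diff ≈ 2.576 × 7.425 ≈ 19.126

19.13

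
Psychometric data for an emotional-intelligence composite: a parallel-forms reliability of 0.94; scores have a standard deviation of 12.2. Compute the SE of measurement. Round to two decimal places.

2.99

SEM = 12.2000 · √(1 − 0.9400) = 12.2000 · √0.0600 ≈ 12.2000 · 0.2449 ≈ 2.9884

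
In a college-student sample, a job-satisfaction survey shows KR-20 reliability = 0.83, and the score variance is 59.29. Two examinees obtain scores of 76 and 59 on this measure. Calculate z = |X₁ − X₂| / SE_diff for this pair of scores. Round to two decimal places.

3.79

σ = 59.29^(1/2) = 7.7000
SEM = 7.7000*√(1 − 0.8300) ≈ 3.1748
SE_diff = √2 * SEM ≈ 4.4898
z = |76 − 59| / 4.4898 = 17 / 4.4898 ≈ 3.7863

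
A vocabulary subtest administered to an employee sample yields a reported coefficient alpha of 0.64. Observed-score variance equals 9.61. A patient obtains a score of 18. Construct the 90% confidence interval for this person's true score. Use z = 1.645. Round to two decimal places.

σ = 9.61^(1/2) = 3.100
The standard error of measurement is 3.100×√(1 − 0.640) ≈ 3.100×0.600 ≈ 1.860.
Margin = 1.645 × 1.860 ≈ 3.060
90% CI: 18 ± 3.060 = [14.940, 21.060]

[14.94, 21.06]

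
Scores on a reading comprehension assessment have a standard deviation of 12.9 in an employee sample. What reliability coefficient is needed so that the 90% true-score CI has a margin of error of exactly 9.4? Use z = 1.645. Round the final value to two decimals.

0.80

SEM needed = half-width / z = 9.4/1.645 ≈ 5.714
Required reliability = 1 − (SEM/SD)² = 1 − 0.196 ≈ 0.804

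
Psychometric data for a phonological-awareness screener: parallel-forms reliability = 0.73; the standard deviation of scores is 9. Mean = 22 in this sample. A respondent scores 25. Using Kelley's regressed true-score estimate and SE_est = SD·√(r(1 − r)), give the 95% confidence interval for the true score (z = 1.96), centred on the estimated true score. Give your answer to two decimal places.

Estimated true score = 0.730·25 + (1 − 0.730)·22 ≃ 24.190
SE_est = SD · √(r(1 − r)) = 9.000 · √0.197 ≃ 9.000 · 0.444 ≃ 3.996
95% CI: 24.190 ± 7.831 ≃ (16.359, 32.021)

[16.36, 32.02]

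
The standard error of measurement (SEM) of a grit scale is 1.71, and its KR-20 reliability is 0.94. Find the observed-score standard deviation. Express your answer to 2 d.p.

6.98

SD = SEM / √(1 − r) = 1.71 / √0.06000 ≃ 1.71 / 0.24495 ≃ 6.98105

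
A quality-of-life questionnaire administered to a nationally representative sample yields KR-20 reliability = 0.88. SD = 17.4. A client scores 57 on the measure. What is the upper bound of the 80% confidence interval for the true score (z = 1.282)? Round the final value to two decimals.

SEM = 17.40000*√(1 − 0.88000) ≈ 6.02754
Half-width = 1.282*6.02754 ≈ 7.72730
Upper bound: 57 + 7.72730 = 64.72730

64.73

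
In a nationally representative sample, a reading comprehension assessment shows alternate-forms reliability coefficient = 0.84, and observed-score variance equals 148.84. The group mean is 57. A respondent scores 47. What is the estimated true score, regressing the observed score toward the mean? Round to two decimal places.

Estimated true score = 0.8400×47 + (1 − 0.8400)×57 ≃ 48.6000

48.60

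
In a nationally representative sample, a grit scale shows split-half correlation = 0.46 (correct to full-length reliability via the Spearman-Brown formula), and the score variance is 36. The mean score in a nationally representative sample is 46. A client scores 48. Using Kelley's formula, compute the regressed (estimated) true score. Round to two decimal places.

r_full = 2·0.46 / (1 + 0.46) ≈ 0.6301
Estimated true score = 0.6301*48 + (1 − 0.6301)*46 ≈ 47.2603

47.26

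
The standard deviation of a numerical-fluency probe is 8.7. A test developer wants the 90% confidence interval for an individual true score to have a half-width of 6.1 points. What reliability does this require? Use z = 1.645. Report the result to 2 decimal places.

0.82

SEM needed = half-width / z = 6.1/1.645 ≈ 3.7082
r = 1 − (SEM / SD)² = 1 − (3.7082 / 8.7)² ≈ 1 − 0.1817 ≈ 0.8183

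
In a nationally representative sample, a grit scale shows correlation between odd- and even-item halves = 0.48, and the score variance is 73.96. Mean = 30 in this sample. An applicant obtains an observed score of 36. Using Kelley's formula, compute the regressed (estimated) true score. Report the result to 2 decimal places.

r_full = 2·0.48 / (1 + 0.48) ≈ 0.649
T̂ = r·X + (1 − r)·M = 0.649*36 + 0.351*30 ≈ 23.351 + 10.541 ≈ 33.892

33.89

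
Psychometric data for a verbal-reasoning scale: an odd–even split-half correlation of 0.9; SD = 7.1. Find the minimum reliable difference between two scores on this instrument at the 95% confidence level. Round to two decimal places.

Full-length reliability (Spearman-Brown) = 2(0.9)/(1+0.9) ≈ 0.9474
SEM = 7.1000·√(1 − 0.9474) ≈ 1.6289
SE_diff = SEM · √2 ≈ 1.6289 · 1.4142 ≈ 2.3035
Smallest detectable difference = 1.96·2.3035 ≈ 4.5149

4.51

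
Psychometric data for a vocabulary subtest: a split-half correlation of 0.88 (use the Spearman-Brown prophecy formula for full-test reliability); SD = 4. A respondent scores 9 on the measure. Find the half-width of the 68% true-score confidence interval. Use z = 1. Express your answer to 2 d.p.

Full-length reliability (Spearman-Brown) = 2(0.88)/(1+0.88) ≈ 0.9362
The standard error of measurement is 4.0000*√(1 − 0.9362) ≈ 4.0000*0.2526 ≈ 1.0106.
Half-width = 1*1.0106 ≈ 1.0106

1.01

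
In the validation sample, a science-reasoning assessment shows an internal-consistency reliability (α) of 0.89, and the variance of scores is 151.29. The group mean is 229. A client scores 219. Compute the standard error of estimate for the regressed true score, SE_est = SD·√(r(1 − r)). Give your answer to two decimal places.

σ = 151.29^(1/2) = 12.30000
SE_est = 12.30000×√(0.89000×0.11000) ≈ 3.84854

3.85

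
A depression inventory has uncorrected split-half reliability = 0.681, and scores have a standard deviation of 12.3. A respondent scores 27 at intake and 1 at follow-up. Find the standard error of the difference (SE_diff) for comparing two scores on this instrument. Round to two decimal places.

r_full = 2·0.681 / (1 + 0.681) ≈ 0.8102
SEM = 12.3000 * √(1 − 0.8102) = 12.3000 * √0.1898 ≈ 12.3000 * 0.4356 ≈ 5.3582
SE_diff = SEM * √2 ≈ 5.3582 * 1.4142 ≈ 7.5776

7.58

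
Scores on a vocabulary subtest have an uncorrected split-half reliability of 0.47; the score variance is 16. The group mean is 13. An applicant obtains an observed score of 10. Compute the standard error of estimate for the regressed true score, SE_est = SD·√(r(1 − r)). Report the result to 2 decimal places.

σ = 16^(1/2) = 4.000
r_full = 2·0.47 / (1 + 0.47) ≈ 0.639
SE_est = 4.000·√[r(1 − r)] ≈ 1.921

1.92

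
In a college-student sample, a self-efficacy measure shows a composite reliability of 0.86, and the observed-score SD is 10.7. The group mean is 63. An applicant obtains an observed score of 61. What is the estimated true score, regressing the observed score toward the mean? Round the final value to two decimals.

T̂ = 0.8600(61) + 0.1400(63) ≈ 61.2800

61.28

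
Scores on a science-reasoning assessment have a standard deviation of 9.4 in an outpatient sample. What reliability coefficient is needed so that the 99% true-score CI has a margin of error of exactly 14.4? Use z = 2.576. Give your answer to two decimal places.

0.65

Required SEM = 14.4 / 2.576 ≈ 5.59006
r = 1 − (5.59006/9.4)² ≈ 1 − 0.35365 ≈ 0.64635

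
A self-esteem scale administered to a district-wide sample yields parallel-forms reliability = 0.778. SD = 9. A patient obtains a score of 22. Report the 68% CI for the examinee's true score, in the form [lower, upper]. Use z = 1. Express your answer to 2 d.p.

SEM = 9.00000·√(1 − 0.77800) ≈ 4.24052
Margin = 1 · 4.24052 ≈ 4.24052
68% CI: 22 ± 4.24052 = [17.75948, 26.24052]

[17.76, 26.24]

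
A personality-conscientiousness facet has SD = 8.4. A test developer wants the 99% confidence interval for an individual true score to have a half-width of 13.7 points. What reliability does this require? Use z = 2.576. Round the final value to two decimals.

0.60

SEM needed = half-width / z = 13.7/2.576 ≈ 5.31832
r = 1 − (5.31832/8.4)² ≈ 1 − 0.40086 ≈ 0.59914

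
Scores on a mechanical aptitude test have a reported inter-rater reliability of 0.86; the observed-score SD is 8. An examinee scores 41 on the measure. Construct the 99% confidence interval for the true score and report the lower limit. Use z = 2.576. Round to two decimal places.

The standard error of measurement is 8.00000*√(1 − 0.86000) ≈ 8.00000*0.37417 ≈ 2.99333.
2.576 * SEM ≈ 7.71081
Lower bound: 41 − 7.71081 = 33.28919

33.29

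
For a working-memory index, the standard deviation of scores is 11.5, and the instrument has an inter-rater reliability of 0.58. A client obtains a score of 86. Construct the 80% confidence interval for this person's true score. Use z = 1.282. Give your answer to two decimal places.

The standard error of measurement is 11.5000*√(1 − 0.5800) ≈ 11.5000*0.6481 ≈ 7.4529.
Margin = 1.282 * 7.4529 ≈ 9.5546
80% CI: 86 ± 9.5546 = [76.4454, 95.5546]

[76.45, 95.55]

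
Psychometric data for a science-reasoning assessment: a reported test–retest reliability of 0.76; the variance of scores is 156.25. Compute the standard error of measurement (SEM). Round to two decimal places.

6.12

σ = 156.25^(1/2) = 12.5000
SEM = 12.5000 · √(1 − 0.7600) = 12.5000 · √0.2400 ≈ 12.5000 · 0.4899 ≈ 6.1237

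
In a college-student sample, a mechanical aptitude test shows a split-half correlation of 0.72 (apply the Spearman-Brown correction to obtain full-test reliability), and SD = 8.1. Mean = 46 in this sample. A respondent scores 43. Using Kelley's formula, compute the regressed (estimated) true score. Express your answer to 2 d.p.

43.49

r_full = 2·0.72 / (1 + 0.72) ≈ 0.83721
T̂ = 0.83721(43) + 0.16279(46) ≈ 43.48837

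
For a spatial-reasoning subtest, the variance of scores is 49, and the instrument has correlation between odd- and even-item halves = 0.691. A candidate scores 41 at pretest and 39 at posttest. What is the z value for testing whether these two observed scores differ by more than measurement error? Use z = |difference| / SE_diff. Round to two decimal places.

0.47

σ = 49^(1/2) = 7.0000
Full-length reliability (Spearman-Brown) = 2(0.691)/(1+0.691) ≈ 0.8173
SEM = 7.0000 · √(1 − 0.8173) = 7.0000 · √0.1827 ≈ 7.0000 · 0.4275 ≈ 2.9923
Standard error of the difference = 2.9923·√2 ≈ 4.2318
z = |41 − 39| / 4.2318 = 2 / 4.2318 ≈ 0.4726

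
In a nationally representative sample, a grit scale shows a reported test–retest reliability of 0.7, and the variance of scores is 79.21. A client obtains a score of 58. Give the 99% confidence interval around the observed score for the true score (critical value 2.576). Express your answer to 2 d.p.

[45.44, 70.56]

σ = 79.21^(1/2) = 8.90000
SEM = 8.90000 · √(1 − 0.70000) = 8.90000 · √0.30000 ≈ 8.90000 · 0.54772 ≈ 4.87473
Half-width = 2.576·4.87473 ≈ 12.55731
Interval: (45.44269, 70.55731)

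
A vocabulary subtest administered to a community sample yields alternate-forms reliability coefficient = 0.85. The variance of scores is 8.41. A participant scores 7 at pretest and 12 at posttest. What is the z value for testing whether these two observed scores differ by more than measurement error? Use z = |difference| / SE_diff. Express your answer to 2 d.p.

σ = 8.41^(1/2) = 2.9000
SEM = 2.9000 · √(1 − 0.8500) = 2.9000 · √0.1500 ≈ 2.9000 · 0.3873 ≈ 1.1232
SE_diff = √2 · SEM ≈ 1.5884
z = |7 − 12| / 1.5884 = 5 / 1.5884 ≈ 3.1478

3.15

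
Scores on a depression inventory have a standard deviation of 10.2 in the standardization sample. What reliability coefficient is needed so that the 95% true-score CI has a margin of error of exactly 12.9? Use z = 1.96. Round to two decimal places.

0.58

Required SEM = 12.9 / 1.96 ≈ 6.5816
r = 1 − (SEM / SD)² = 1 − (6.5816 / 10.2)² ≈ 1 − 0.4164 ≈ 0.5836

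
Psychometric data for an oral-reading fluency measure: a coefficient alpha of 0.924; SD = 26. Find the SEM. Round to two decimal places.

7.17

SEM = 26.0000 × √(1 − 0.9240) = 26.0000 × √0.0760 ≃ 26.0000 × 0.2757 ≃ 7.1677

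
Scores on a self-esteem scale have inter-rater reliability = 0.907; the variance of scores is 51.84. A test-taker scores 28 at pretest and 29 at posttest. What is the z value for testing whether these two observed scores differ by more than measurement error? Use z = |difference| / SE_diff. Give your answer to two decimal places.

0.32

σ = 51.84^(1/2) = 7.200
The standard error of measurement is 7.200·√(1 − 0.907) ≃ 7.200·0.305 ≃ 2.196.
SE_diff = √2 · SEM ≃ 3.105
z = |28 − 29| / 3.105 = 1 / 3.105 ≃ 0.322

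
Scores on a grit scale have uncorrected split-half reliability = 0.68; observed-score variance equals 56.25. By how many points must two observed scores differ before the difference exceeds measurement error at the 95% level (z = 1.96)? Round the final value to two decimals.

9.07

SD = √56.25 = 7.5000
Spearman-Brown: r = 2(0.68) / (1 + 0.68) = 1.3600 / 1.6800 ≈ 0.8095
SEM = 7.5000 × √(1 − 0.8095) = 7.5000 × √0.1905 ≈ 7.5000 × 0.4364 ≈ 3.2733
Standard error of the difference = 3.2733·√2 ≈ 4.6291
Minimum reliable difference = 1.96 × SE_diff ≈ 1.96 × 4.6291 ≈ 9.0730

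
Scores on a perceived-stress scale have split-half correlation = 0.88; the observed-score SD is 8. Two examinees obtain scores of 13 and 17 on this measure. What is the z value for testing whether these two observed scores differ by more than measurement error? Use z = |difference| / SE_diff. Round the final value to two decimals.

1.40

Spearman-Brown: r = 2(0.88) / (1 + 0.88) = 1.7600 / 1.8800 ≈ 0.9362
SEM = 8.0000 * √(1 − 0.9362) = 8.0000 * √0.0638 ≈ 8.0000 * 0.2526 ≈ 2.0212
Standard error of the difference = 2.0212·√2 ≈ 2.8584
z = 4 / 2.8584 ≈ 1.3994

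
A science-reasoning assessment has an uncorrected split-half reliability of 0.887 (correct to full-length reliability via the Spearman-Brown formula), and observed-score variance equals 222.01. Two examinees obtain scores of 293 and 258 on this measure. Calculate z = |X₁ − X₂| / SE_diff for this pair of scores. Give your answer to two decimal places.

6.79

σ = 222.01^(1/2) = 14.90000
r_full = 2·0.887 / (1 + 0.887) ≈ 0.94012
SEM = 14.90000×√(1 − 0.94012) ≈ 3.64619
SE_diff = SEM × √2 ≈ 3.64619 × 1.41421 ≈ 5.15649
z = 35 / 5.15649 ≈ 6.78756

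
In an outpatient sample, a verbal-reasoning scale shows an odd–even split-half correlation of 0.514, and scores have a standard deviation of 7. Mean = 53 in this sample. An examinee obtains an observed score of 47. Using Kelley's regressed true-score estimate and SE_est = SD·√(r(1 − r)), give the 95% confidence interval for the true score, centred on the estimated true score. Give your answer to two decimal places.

[42.52, 55.33]

Full-length reliability (Spearman-Brown) = 2(0.514)/(1+0.514) ≈ 0.67900
T̂ = r·X + (1 − r)·M = 0.67900·47 + 0.32100·53 ≈ 31.91281 + 17.01321 ≈ 48.92602
SE_est = SD · √(r(1 − r)) = 7.00000 · √0.21796 ≈ 7.00000 · 0.46686 ≈ 3.26804
CI = 48.92602 ± 1.96 · 3.26804 → [42.52067, 55.33137]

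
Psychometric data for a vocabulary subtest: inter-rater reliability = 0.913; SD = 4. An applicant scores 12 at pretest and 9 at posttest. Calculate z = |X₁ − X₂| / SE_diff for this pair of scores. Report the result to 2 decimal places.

1.80

SEM = 4.0000 · √(1 − 0.9130) = 4.0000 · √0.0870 ≈ 4.0000 · 0.2950 ≈ 1.1798
Standard error of the difference = 1.1798·√2 ≈ 1.6685
z = 3 / 1.6685 ≈ 1.7980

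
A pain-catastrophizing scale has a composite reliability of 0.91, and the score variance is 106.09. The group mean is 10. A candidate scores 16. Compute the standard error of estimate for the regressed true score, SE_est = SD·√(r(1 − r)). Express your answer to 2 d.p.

2.95

SD = √106.09 = 10.30000
SE_est = SD · √(r(1 − r)) = 10.30000 · √0.08190 ≃ 10.30000 · 0.28618 ≃ 2.94767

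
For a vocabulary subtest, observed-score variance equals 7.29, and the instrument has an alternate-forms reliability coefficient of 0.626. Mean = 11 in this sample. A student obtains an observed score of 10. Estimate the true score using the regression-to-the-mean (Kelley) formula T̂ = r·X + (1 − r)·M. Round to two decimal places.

10.37

T̂ = 0.62600(10) + 0.37400(11) ≈ 10.37400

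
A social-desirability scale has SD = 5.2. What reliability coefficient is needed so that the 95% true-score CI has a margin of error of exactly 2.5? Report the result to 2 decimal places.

SEM needed = half-width / z = 2.5/1.96 ≃ 1.276
Required reliability = 1 − (SEM/SD)² = 1 − 0.060 ≃ 0.940

0.94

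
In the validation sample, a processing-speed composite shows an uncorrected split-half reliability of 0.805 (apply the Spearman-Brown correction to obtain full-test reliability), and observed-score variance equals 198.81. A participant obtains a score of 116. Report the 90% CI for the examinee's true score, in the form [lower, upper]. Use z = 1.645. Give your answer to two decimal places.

[108.38, 123.62]

SD = √198.81 ≈ 14.1000
r_full = 2·0.805 / (1 + 0.805) ≈ 0.8920
SEM = 14.1000 * √(1 − 0.8920) = 14.1000 * √0.1080 ≈ 14.1000 * 0.3287 ≈ 4.6344
1.645 * SEM ≈ 7.6237
90% CI: 116 ± 7.6237 = [108.3763, 123.6237]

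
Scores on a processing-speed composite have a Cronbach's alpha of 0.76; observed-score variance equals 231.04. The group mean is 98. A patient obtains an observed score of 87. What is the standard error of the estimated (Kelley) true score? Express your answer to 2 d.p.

6.49

SD = √231.04 = 15.2000
SE_est = 15.2000×√(0.7600×0.2400) ≈ 6.4917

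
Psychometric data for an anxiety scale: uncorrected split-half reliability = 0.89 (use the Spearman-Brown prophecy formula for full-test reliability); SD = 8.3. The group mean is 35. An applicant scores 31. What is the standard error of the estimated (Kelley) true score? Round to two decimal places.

r_full = 2·0.89 / (1 + 0.89) ≈ 0.9418
SE_est = SD * √(r(1 − r)) = 8.3000 * √0.0548 ≈ 8.3000 * 0.2341 ≈ 1.9432

1.94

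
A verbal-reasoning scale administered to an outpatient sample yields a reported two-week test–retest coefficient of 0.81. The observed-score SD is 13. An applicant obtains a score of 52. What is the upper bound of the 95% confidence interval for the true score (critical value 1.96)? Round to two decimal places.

63.11

The standard error of measurement is 13.00000*√(1 − 0.81000) ≃ 13.00000*0.43589 ≃ 5.66657.
Half-width = 1.96*5.66657 ≃ 11.10647
Upper bound: 52 + 11.10647 = 63.10647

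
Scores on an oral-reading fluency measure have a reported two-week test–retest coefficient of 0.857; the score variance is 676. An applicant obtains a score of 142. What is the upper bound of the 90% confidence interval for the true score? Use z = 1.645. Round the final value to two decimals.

SD = √676 ≈ 26.00000
SEM = 26.00000 * √(1 − 0.85700) = 26.00000 * √0.14300 ≈ 26.00000 * 0.37815 ≈ 9.83199
Margin = 1.645 * 9.83199 ≈ 16.17362
Upper limit = 142 + 16.17362 ≈ 158.17362

158.17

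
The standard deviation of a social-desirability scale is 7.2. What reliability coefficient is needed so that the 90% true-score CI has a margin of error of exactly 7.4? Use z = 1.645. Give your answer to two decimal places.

0.61

Required SEM = 7.4 / 1.645 ≃ 4.49848
r = 1 − (4.49848/7.2)² ≃ 1 − 0.39036 ≃ 0.60964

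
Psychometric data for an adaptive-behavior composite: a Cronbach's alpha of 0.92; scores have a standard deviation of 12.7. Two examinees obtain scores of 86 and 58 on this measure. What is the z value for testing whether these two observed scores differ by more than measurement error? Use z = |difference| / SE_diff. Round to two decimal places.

SEM = 12.700×√(1 − 0.920) ≃ 3.592
SE_diff = SEM × √2 ≃ 3.592 × 1.414 ≃ 5.080
z = |86 − 58| / 5.080 = 28 / 5.080 ≃ 5.512

5.51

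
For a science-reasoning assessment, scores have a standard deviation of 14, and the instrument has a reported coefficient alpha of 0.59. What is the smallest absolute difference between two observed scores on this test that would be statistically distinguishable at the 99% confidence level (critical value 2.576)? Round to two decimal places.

SEM = 14.00000·√(1 − 0.59000) ≈ 8.96437
SE_diff = √2 · SEM ≈ 12.67754
Smallest detectable difference = 2.576·12.67754 ≈ 32.65734

32.66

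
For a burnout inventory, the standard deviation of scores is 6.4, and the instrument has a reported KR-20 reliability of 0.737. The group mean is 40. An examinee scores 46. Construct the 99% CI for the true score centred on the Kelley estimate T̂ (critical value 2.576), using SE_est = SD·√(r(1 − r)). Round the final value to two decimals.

T̂ = r·X + (1 − r)·M = 0.7370×46 + 0.2630×40 = 33.9020 + 10.5200 ≈ 44.4220
SE_est = SD × √(r(1 − r)) = 6.4000 × √0.1938 ≈ 6.4000 × 0.4403 ≈ 2.8177
99% CI: 44.4220 ± 7.2583 ≈ (37.1637, 51.6803)

[37.16, 51.68]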